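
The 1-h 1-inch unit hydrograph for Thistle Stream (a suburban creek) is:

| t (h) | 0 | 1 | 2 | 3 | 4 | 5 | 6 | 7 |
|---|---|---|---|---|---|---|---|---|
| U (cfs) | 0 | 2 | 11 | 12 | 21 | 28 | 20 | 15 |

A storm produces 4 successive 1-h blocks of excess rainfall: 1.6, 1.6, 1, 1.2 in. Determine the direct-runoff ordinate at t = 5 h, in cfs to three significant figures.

By discrete convolution, Q_j = Σ (P_i / 1 in) · U_{j−i}.
At t = 5 h (j=5): Q = (1.6/1)·28 + (1.6/1)·21 + (1/1)·12 + (1.2/1)·11 = 104 cfs.

Q ≈ 104 cfs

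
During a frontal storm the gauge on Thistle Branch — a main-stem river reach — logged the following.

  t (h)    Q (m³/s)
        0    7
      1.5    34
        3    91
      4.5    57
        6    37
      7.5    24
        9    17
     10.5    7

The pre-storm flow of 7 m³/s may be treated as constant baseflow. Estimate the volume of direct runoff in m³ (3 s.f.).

V ≈ 1.18 × 10^6 m³

Direct-runoff ordinates (Q − Q_b): 0.0, 27.0, 84.0, 50.0, 30.0, 17.0, 10.0, 0.0 m³/s.
ΣQ_DR = 218.0 m³/s.
With Δt = 1.5 h = 5400 s, V = ΣQ_DR · Δt = 218.0 × 5400 = 1.18 × 10^6 m³.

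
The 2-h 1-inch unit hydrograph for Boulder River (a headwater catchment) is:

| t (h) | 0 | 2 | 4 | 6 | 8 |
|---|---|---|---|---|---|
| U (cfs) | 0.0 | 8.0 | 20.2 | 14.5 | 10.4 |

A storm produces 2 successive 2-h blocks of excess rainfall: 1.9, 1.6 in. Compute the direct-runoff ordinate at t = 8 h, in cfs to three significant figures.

By discrete convolution, Q_j = Σ (P_i / 1 in) · U_{j−i}.
At t = 8 h (j=4): Q = (1.9/1)·10.4 + (1.6/1)·14.5 = 43.0 cfs.

Q ≈ 43.0 cfs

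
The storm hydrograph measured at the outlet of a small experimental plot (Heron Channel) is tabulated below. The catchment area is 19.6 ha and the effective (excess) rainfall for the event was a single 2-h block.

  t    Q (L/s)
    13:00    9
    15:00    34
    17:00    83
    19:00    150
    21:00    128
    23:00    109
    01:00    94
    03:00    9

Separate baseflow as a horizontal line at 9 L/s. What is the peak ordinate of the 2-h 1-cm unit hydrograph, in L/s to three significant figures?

U_p ≈ 70.6 L/s

Direct runoff: 0.0, 25.0, 74.0, 141.0, 119.0, 100.0, 85.0, 0.0 L/s; ΣQ_DR = 544.0 L/s, peak = 141.0 L/s.
Runoff depth d = ΣQ_DR·Δt / A = 544.0 × 7200 / (19.6 ha) = 19.98 mm.
The 1-cm UH is the DRH scaled by (10 mm)/d, so U_p = 141.0 × 10/19.98 = 70.6 L/s.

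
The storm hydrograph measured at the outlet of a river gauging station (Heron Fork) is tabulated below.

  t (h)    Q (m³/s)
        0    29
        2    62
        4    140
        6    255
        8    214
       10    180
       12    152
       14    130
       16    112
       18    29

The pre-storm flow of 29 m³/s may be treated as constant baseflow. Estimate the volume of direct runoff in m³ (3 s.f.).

V ≈ 7.29 × 10^6 m³

Direct-runoff ordinates (Q − Q_b): 0.0, 33.0, 111.0, 226.0, 185.0, 151.0, 123.0, 101.0, 83.0, 0.0 m³/s.
ΣQ_DR = 1013 m³/s.
With Δt = 2 h = 7200 s, V = ΣQ_DR · Δt = 1013 × 7200 = 7.29 × 10^6 m³.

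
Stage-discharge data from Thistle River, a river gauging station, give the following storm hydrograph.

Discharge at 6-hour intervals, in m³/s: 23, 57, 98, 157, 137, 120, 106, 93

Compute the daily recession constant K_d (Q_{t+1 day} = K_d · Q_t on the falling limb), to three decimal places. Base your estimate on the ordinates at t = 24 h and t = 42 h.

K_d ≈ 0.597

Between t = 24 h and t = 42 h the flow falls from 137 to 93 m³/s over 3×6 h = 18 h.
Per-interval ratio K = (93/137)^(1/3) = 0.8789; K_d = K^(24/6) = 0.597.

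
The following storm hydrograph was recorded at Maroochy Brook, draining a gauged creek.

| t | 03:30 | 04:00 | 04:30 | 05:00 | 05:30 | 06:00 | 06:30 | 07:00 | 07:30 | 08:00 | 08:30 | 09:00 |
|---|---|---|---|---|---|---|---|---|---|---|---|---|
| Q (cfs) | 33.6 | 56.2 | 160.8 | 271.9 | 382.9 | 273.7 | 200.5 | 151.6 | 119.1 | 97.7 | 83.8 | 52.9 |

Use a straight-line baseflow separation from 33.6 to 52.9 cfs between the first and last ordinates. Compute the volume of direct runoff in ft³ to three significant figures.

Direct-runoff ordinates (Q − Q_b): 0.00, 20.85, 123.69, 233.04, 342.28, 231.33, 156.37, 105.72, 71.46, 48.31, 32.65, 0.00 cfs.
ΣQ_DR = 1366 cfs.
With Δt = 0.5 h = 1800 s, V = ΣQ_DR · Δt = 1366 × 1800 = 2.46 × 10^6 ft³.

V ≈ 2.46 × 10^6 ft³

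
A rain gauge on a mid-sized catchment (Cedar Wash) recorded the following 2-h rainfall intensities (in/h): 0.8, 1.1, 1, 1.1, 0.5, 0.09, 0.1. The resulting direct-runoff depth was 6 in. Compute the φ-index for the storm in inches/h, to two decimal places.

Only the 5 blocks with intensity above φ contribute runoff: 0.8, 1.1, 1, 1.1, 0.5 in/h.
Σ(I−φ)·Δt = d  ⇒  (0.8+1.1+1+1.1+0.5 − 5φ)·2 = 6
φ = (4.500 − 6/2) / 5 = 0.30 in/h.

φ ≈ 0.30 in/h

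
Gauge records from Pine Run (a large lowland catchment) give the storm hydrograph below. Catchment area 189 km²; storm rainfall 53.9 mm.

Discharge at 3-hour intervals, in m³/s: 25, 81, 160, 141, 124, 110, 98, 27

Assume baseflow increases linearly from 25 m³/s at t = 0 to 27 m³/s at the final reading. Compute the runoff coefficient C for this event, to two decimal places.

ΣQ_DR = 558.0 m³/s; V = ΣQ_DR·Δt = 6.026 × 10^6 m³.
Runoff depth d = V / A = 31.89 mm.
C = d / P = 31.89 / 53.9 = 0.59.

C ≈ 0.59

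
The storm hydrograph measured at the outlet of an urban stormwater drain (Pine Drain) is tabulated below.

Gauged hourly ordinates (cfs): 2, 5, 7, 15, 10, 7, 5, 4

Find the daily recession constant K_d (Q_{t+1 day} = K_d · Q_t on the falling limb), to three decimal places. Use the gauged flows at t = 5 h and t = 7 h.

K_d ≈ 0.001

Between t = 5 h and t = 7 h the flow falls from 7 to 4 cfs over 2×1 h = 2 h.
Per-interval ratio K = (4/7)^(1/2) = 0.7559; K_d = K^(24/1) = 0.001.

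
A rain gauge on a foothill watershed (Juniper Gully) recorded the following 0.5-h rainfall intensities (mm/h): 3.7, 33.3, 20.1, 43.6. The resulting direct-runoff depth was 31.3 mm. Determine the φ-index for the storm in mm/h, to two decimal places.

φ ≈ 11.47 mm/h

Only the 3 blocks with intensity above φ contribute runoff: 33.3, 20.1, 43.6 mm/h.
Σ(I−φ)·Δt = d  ⇒  (33.3+20.1+43.6 − 3φ)·0.5 = 31.3
φ = (97.00 − 31.3/0.5) / 3 = 11.47 mm/h.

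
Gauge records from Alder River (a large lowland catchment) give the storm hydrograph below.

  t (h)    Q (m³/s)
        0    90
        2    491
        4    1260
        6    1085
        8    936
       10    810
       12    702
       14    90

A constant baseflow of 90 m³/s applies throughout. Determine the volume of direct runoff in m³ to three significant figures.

Direct-runoff ordinates (Q − Q_b): 0.0, 401.0, 1170.0, 995.0, 846.0, 720.0, 612.0, 0.0 m³/s.
ΣQ_DR = 4744 m³/s.
With Δt = 2 h = 7200 s, V = ΣQ_DR · Δt = 4744 × 7200 = 3.42 × 10^7 m³.

V ≈ 3.42 × 10^7 m³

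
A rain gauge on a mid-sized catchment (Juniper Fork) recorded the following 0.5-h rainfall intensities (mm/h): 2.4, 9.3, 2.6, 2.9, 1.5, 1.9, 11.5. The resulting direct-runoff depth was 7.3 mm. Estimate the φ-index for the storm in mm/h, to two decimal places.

Only the 2 blocks with intensity above φ contribute runoff: 9.3, 11.5 mm/h.
Σ(I−φ)·Δt = d  ⇒  (9.3+11.5 − 2φ)·0.5 = 7.3
φ = (20.80 − 7.3/0.5) / 2 = 3.10 mm/h.

φ ≈ 3.10 mm/h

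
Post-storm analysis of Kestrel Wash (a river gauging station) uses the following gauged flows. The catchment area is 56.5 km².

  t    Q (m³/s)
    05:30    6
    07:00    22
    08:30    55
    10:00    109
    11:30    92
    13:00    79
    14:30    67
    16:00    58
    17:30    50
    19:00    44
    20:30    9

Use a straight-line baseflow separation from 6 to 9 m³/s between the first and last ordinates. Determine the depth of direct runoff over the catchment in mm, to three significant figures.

d ≈ 48.6 mm

Direct runoff: 0.00, 15.70, 48.40, 102.10, 84.80, 71.50, 59.20, 49.90, 41.60, 35.30, 0.00 m³/s; ΣQ_DR = 508.5 m³/s.
V = ΣQ_DR · Δt = 508.5 × 5400 s = 2.746 × 10^6 m³.
Over A = 56.5 km², depth = V / A = 48.6 mm.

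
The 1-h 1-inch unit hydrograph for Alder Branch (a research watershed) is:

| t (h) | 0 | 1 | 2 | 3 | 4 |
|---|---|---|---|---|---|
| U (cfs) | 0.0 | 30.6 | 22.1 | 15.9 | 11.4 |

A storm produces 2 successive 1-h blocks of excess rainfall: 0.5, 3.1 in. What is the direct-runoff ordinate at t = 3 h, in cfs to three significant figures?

By discrete convolution, Q_j = Σ (P_i / 1 in) · U_{j−i}.
At t = 3 h (j=3): Q = (0.5/1)·15.9 + (3.1/1)·22.1 = 76.5 cfs.

Q ≈ 76.5 cfs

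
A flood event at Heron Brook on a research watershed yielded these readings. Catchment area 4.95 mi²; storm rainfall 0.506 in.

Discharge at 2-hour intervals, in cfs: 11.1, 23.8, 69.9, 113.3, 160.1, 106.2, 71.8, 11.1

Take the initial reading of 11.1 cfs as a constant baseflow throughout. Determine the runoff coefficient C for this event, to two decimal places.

C ≈ 0.59

ΣQ_DR = 478.5 cfs; V = ΣQ_DR·Δt = 3.445 × 10^6 ft³.
Runoff depth d = V / A = 0.2996 in.
C = d / P = 0.2996 / 0.506 = 0.59.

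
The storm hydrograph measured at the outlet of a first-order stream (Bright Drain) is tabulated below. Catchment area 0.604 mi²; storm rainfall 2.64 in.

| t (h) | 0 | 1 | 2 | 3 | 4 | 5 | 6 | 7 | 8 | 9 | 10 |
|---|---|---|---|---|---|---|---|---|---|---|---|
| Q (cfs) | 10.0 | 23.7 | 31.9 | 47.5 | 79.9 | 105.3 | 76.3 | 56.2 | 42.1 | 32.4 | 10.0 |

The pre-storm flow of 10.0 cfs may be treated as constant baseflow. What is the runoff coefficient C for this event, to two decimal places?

ΣQ_DR = 405.3 cfs; V = ΣQ_DR·Δt = 1.459 × 10^6 ft³.
Runoff depth d = V / A = 1.040 in.
C = d / P = 1.040 / 2.64 = 0.39.

C ≈ 0.39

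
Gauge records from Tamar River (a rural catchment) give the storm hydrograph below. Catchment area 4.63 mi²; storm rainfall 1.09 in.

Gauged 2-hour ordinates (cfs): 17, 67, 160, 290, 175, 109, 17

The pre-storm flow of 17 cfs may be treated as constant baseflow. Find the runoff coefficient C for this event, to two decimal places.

ΣQ_DR = 716.0 cfs; V = ΣQ_DR·Δt = 5.155 × 10^6 ft³.
Runoff depth d = V / A = 0.4793 in.
C = d / P = 0.4793 / 1.09 = 0.44.

C ≈ 0.44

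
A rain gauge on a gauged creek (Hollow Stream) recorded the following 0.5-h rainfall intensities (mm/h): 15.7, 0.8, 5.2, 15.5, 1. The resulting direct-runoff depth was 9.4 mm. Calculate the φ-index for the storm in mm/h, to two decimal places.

Only the 2 blocks with intensity above φ contribute runoff: 15.7, 15.5 mm/h.
Σ(I−φ)·Δt = d  ⇒  (15.7+15.5 − 2φ)·0.5 = 9.4
φ = (31.20 − 9.4/0.5) / 2 = 6.20 mm/h.

φ ≈ 6.20 mm/h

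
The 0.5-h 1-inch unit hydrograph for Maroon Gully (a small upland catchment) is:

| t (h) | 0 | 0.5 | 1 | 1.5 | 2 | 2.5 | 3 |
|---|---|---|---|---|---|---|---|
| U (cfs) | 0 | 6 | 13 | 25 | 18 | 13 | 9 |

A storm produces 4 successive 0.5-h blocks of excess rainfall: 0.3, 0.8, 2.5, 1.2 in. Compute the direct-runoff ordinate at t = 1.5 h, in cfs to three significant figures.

Q ≈ 32.9 cfs

By discrete convolution, Q_j = Σ (P_i / 1 in) · U_{j−i}.
At t = 1.5 h (j=3): Q = (0.3/1)·25 + (0.8/1)·13 + (2.5/1)·6 + (1.2/1)·0 = 32.9 cfs.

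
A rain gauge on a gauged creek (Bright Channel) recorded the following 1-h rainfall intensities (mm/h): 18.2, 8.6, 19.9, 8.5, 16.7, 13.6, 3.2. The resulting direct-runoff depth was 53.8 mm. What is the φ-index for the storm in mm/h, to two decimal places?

φ ≈ 5.28 mm/h

Only the 6 blocks with intensity above φ contribute runoff: 18.2, 8.6, 19.9, 8.5, 16.7, 13.6 mm/h.
Σ(I−φ)·Δt = d  ⇒  (18.2+8.6+19.9+8.5+16.7+13.6 − 6φ)·1 = 53.8
φ = (85.50 − 53.8/1) / 6 = 5.28 mm/h.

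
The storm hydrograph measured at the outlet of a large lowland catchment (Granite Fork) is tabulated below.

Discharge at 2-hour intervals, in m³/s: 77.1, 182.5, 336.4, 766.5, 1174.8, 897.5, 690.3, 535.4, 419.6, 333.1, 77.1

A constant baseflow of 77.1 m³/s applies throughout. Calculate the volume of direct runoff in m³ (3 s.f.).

Direct-runoff ordinates (Q − Q_b): 0.0, 105.4, 259.3, 689.4, 1097.7, 820.4, 613.2, 458.3, 342.5, 256.0, 0.0 m³/s.
ΣQ_DR = 4642 m³/s.
With Δt = 2 h = 7200 s, V = ΣQ_DR · Δt = 4642 × 7200 = 3.34 × 10^7 m³.

V ≈ 3.34 × 10^7 m³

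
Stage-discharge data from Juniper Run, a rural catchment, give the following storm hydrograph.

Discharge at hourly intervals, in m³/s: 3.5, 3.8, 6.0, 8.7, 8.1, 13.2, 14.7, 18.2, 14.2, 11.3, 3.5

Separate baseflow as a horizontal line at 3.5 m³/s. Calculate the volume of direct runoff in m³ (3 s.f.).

Direct-runoff ordinates (Q − Q_b): 0.0, 0.3, 2.5, 5.2, 4.6, 9.7, 11.2, 14.7, 10.7, 7.8, 0.0 m³/s.
ΣQ_DR = 66.70 m³/s.
With Δt = 1 h = 3600 s, V = ΣQ_DR · Δt = 66.70 × 3600 = 2.40 × 10^5 m³.

V ≈ 2.40 × 10^5 m³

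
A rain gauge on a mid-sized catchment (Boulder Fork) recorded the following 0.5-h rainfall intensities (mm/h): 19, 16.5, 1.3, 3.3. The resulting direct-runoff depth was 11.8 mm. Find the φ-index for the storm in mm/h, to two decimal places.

φ ≈ 5.95 mm/h

Only the 2 blocks with intensity above φ contribute runoff: 19, 16.5 mm/h.
Σ(I−φ)·Δt = d  ⇒  (19+16.5 − 2φ)·0.5 = 11.8
φ = (35.50 − 11.8/0.5) / 2 = 5.95 mm/h.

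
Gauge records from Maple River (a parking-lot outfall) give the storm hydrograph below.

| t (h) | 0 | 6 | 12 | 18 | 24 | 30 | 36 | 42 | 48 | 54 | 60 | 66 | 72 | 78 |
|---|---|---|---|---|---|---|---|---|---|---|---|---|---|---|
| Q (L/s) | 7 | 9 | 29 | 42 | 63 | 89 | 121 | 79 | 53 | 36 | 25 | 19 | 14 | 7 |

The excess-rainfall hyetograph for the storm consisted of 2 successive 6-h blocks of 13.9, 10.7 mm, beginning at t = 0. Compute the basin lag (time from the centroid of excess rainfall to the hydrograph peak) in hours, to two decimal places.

t_L ≈ 30.39 h

Centroid of excess rainfall: t_c = Σ P_i·t̄_i / ΣP_i = 5.6098 h (block centres at 3, 9 h).
Hydrograph peak occurs at t = 36 h, so basin lag t_L = 36 − 5.6098 = 30.39 h.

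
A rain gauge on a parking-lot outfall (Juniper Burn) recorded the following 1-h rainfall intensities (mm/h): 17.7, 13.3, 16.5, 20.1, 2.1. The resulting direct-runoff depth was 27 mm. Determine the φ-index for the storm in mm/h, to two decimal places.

Only the 4 blocks with intensity above φ contribute runoff: 17.7, 13.3, 16.5, 20.1 mm/h.
Σ(I−φ)·Δt = d  ⇒  (17.7+13.3+16.5+20.1 − 4φ)·1 = 27
φ = (67.60 − 27/1) / 4 = 10.15 mm/h.

φ ≈ 10.15 mm/h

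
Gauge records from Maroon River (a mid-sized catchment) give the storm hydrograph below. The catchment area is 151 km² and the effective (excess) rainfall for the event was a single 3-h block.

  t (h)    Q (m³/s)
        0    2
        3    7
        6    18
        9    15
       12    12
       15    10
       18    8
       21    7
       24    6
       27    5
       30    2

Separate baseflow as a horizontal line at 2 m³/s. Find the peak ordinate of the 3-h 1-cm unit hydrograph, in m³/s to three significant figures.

Direct runoff: 0.0, 5.0, 16.0, 13.0, 10.0, 8.0, 6.0, 5.0, 4.0, 3.0, 0.0 m³/s; ΣQ_DR = 70.00 m³/s, peak = 16.0 m³/s.
Runoff depth d = ΣQ_DR·Δt / A = 70.00 × 10800 / (151 km²) = 5.007 mm.
The 1-cm UH is the DRH scaled by (10 mm)/d, so U_p = 16.0 × 10/5.007 = 32.0 m³/s.

U_p ≈ 32.0 m³/s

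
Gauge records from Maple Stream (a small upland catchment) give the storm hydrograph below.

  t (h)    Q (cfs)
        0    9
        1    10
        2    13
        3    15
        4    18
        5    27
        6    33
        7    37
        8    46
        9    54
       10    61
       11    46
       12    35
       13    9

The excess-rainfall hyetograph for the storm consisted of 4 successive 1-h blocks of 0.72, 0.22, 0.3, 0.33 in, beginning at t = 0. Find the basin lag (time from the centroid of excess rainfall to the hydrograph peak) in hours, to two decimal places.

Centroid of excess rainfall: t_c = Σ P_i·t̄_i / ΣP_i = 1.6529 h (block centres at 0.5, 1.5, 2.5, 3.5 h).
Hydrograph peak occurs at t = 10 h, so basin lag t_L = 10 − 1.6529 = 8.35 h.

t_L ≈ 8.35 h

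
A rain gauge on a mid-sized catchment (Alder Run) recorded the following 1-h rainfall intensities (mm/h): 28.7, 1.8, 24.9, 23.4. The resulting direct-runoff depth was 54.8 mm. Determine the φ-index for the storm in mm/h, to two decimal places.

Only the 3 blocks with intensity above φ contribute runoff: 28.7, 24.9, 23.4 mm/h.
Σ(I−φ)·Δt = d  ⇒  (28.7+24.9+23.4 − 3φ)·1 = 54.8
φ = (77.00 − 54.8/1) / 3 = 7.40 mm/h.

φ ≈ 7.40 mm/h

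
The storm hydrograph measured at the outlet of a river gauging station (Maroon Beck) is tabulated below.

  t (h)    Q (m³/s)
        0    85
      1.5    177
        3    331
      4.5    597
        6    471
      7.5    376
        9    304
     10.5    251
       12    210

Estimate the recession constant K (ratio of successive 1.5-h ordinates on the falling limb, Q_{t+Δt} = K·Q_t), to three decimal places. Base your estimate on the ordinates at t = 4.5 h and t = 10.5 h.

Using the recession-limb readings at t = 4.5 h and t = 10.5 h: Q falls from 597 to 251 m³/s over 4 intervals.
K = (Q₂/Q₁)^(1/4) = (251/597)^(1/4) = 0.805.

K ≈ 0.805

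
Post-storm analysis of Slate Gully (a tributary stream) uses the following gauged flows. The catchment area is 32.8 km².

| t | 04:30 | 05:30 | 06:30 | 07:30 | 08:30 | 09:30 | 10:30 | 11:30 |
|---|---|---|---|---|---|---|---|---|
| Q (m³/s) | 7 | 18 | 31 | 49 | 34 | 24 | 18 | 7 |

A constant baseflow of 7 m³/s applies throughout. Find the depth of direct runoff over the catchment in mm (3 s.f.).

Direct runoff: 0.0, 11.0, 24.0, 42.0, 27.0, 17.0, 11.0, 0.0 m³/s; ΣQ_DR = 132.0 m³/s.
V = ΣQ_DR · Δt = 132.0 × 3600 s = 4.752 × 10^5 m³.
Over A = 32.8 km², depth = V / A = 14.5 mm.

d ≈ 14.5 mm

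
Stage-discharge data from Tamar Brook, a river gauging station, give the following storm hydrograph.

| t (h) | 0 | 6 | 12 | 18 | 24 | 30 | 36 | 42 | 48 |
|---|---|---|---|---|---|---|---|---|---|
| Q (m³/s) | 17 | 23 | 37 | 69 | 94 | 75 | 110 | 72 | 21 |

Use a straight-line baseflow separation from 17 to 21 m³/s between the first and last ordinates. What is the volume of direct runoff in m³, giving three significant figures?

Direct-runoff ordinates (Q − Q_b): 0.00, 5.50, 19.00, 50.50, 75.00, 55.50, 90.00, 51.50, 0.00 m³/s.
ΣQ_DR = 347.0 m³/s.
With Δt = 6 h = 21600 s, V = ΣQ_DR · Δt = 347.0 × 21600 = 7.50 × 10^6 m³.

V ≈ 7.50 × 10^6 m³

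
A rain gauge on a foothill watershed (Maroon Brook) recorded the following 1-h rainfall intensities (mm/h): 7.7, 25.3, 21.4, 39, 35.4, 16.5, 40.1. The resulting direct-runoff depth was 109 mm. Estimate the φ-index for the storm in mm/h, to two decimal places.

Only the 6 blocks with intensity above φ contribute runoff: 25.3, 21.4, 39, 35.4, 16.5, 40.1 mm/h.
Σ(I−φ)·Δt = d  ⇒  (25.3+21.4+39+35.4+16.5+40.1 − 6φ)·1 = 109
φ = (177.7 − 109/1) / 6 = 11.45 mm/h.

φ ≈ 11.45 mm/h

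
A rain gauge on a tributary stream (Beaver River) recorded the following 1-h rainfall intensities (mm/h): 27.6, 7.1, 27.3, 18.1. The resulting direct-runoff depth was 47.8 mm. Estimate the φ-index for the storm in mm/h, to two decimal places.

φ ≈ 8.40 mm/h

Only the 3 blocks with intensity above φ contribute runoff: 27.6, 27.3, 18.1 mm/h.
Σ(I−φ)·Δt = d  ⇒  (27.6+27.3+18.1 − 3φ)·1 = 47.8
φ = (73.00 − 47.8/1) / 3 = 8.40 mm/h.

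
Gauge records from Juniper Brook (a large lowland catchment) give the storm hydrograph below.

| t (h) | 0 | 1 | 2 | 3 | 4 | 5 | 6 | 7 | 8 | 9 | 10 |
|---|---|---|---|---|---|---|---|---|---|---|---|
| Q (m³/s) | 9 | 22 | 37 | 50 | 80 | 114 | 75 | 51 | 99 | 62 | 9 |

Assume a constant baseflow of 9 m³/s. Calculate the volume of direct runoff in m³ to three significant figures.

Direct-runoff ordinates (Q − Q_b): 0.0, 13.0, 28.0, 41.0, 71.0, 105.0, 66.0, 42.0, 90.0, 53.0, 0.0 m³/s.
ΣQ_DR = 509.0 m³/s.
With Δt = 1 h = 3600 s, V = ΣQ_DR · Δt = 509.0 × 3600 = 1.83 × 10^6 m³.

V ≈ 1.83 × 10^6 m³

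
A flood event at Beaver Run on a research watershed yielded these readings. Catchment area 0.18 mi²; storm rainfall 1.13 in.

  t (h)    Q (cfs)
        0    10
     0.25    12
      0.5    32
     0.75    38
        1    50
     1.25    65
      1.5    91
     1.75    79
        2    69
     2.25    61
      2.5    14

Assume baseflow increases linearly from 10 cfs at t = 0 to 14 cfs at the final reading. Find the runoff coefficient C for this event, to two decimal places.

ΣQ_DR = 389.0 cfs; V = ΣQ_DR·Δt = 3.501 × 10^5 ft³.
Runoff depth d = V / A = 0.8372 in.
C = d / P = 0.8372 / 1.13 = 0.74.

C ≈ 0.74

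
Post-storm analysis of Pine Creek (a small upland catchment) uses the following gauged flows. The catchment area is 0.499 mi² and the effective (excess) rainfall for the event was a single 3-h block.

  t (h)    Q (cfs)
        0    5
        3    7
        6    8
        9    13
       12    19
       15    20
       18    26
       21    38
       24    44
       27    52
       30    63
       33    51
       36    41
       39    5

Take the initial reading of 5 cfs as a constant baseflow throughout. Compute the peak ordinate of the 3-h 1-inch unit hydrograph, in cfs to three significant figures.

Direct runoff: 0.0, 2.0, 3.0, 8.0, 14.0, 15.0, 21.0, 33.0, 39.0, 47.0, 58.0, 46.0, 36.0, 0.0 cfs; ΣQ_DR = 322.0 cfs, peak = 58.0 cfs.
Runoff depth d = ΣQ_DR·Δt / A = 322.0 × 10800 / (0.499 mi²) = 3.000 in.
The 1-inch UH is the DRH scaled by (1 in)/d, so U_p = 58.0 × 1/3.000 = 19.3 cfs.

U_p ≈ 19.3 cfs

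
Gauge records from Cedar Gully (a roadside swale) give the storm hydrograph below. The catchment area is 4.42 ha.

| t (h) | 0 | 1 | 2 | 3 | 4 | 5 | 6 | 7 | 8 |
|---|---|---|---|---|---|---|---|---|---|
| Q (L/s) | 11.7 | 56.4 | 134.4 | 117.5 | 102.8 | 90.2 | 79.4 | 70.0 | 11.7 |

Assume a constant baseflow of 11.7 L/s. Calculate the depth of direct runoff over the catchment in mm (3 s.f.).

Direct runoff: 0.0, 44.7, 122.7, 105.8, 91.1, 78.5, 67.7, 58.3, 0.0 L/s; ΣQ_DR = 568.8 L/s.
V = ΣQ_DR · Δt = 568.8 × 3600 s = 2.048 × 10^6 L.
Over A = 4.42 ha, depth = V / A = 46.3 mm.

d ≈ 46.3 mm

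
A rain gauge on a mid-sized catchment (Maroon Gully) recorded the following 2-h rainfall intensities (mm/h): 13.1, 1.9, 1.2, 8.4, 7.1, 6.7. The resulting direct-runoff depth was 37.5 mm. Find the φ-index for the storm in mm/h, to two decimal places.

Only the 4 blocks with intensity above φ contribute runoff: 13.1, 8.4, 7.1, 6.7 mm/h.
Σ(I−φ)·Δt = d  ⇒  (13.1+8.4+7.1+6.7 − 4φ)·2 = 37.5
φ = (35.30 − 37.5/2) / 4 = 4.14 mm/h.

φ ≈ 4.14 mm/h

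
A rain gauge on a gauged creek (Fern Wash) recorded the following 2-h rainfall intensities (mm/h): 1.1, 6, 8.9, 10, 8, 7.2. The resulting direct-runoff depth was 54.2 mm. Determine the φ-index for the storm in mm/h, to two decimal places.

φ ≈ 2.60 mm/h

Only the 5 blocks with intensity above φ contribute runoff: 6, 8.9, 10, 8, 7.2 mm/h.
Σ(I−φ)·Δt = d  ⇒  (6+8.9+10+8+7.2 − 5φ)·2 = 54.2
φ = (40.10 − 54.2/2) / 5 = 2.60 mm/h.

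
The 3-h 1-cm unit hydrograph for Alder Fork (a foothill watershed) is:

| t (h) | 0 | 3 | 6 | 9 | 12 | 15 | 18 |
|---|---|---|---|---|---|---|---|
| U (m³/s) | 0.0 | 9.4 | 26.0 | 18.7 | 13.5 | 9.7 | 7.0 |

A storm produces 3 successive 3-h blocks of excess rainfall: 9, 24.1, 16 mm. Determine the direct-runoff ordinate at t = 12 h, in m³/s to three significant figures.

By discrete convolution, Q_j = Σ (P_i / 10 mm) · U_{j−i}.
At t = 12 h (j=4): Q = (9/10)·13.5 + (24.1/10)·18.7 + (16/10)·26.0 = 98.8 m³/s.

Q ≈ 98.8 m³/s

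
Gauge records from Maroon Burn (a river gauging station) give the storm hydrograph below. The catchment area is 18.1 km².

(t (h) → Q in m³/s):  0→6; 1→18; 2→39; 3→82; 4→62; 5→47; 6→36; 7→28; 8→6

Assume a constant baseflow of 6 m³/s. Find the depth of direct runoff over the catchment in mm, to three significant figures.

Direct runoff: 0.0, 12.0, 33.0, 76.0, 56.0, 41.0, 30.0, 22.0, 0.0 m³/s; ΣQ_DR = 270.0 m³/s.
V = ΣQ_DR · Δt = 270.0 × 3600 s = 9.720 × 10^5 m³.
Over A = 18.1 km², depth = V / A = 53.7 mm.

d ≈ 53.7 mm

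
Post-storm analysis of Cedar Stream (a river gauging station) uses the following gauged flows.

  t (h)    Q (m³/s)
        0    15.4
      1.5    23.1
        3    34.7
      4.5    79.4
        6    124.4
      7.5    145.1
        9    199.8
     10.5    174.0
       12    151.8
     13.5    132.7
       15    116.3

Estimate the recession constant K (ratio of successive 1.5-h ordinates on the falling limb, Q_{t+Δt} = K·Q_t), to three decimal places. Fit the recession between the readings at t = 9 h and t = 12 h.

Using the recession-limb readings at t = 9 h and t = 12 h: Q falls from 199.8 to 151.8 m³/s over 2 intervals.
K = (Q₂/Q₁)^(1/2) = (151.8/199.8)^(1/2) = 0.872.

K ≈ 0.872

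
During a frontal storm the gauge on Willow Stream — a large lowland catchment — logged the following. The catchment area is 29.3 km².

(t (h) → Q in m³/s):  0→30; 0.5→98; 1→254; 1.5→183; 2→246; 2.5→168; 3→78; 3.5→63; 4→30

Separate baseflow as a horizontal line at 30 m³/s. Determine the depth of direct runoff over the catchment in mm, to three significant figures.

d ≈ 54.1 mm

Direct runoff: 0.0, 68.0, 224.0, 153.0, 216.0, 138.0, 48.0, 33.0, 0.0 m³/s; ΣQ_DR = 880.0 m³/s.
V = ΣQ_DR · Δt = 880.0 × 1800 s = 1.584 × 10^6 m³.
Over A = 29.3 km², depth = V / A = 54.1 mm.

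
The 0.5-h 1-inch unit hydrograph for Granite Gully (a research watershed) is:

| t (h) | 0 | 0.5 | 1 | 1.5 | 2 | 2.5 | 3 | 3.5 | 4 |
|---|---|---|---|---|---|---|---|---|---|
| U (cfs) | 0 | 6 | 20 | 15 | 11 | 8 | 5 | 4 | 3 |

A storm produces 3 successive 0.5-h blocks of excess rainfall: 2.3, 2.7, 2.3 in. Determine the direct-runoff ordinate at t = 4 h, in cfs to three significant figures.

Q ≈ 29.2 cfs

By discrete convolution, Q_j = Σ (P_i / 1 in) · U_{j−i}.
At t = 4 h (j=8): Q = (2.3/1)·3 + (2.7/1)·4 + (2.3/1)·5 = 29.2 cfs.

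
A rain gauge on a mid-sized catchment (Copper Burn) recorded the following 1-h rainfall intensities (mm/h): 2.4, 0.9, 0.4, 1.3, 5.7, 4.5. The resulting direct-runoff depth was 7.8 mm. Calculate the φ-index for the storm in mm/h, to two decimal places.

Only the 3 blocks with intensity above φ contribute runoff: 2.4, 5.7, 4.5 mm/h.
Σ(I−φ)·Δt = d  ⇒  (2.4+5.7+4.5 − 3φ)·1 = 7.8
φ = (12.60 − 7.8/1) / 3 = 1.60 mm/h.

φ ≈ 1.60 mm/h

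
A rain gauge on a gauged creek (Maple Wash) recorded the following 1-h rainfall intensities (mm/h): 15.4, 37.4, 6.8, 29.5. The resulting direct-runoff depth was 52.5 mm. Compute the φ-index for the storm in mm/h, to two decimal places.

Only the 3 blocks with intensity above φ contribute runoff: 15.4, 37.4, 29.5 mm/h.
Σ(I−φ)·Δt = d  ⇒  (15.4+37.4+29.5 − 3φ)·1 = 52.5
φ = (82.30 − 52.5/1) / 3 = 9.93 mm/h.

φ ≈ 9.93 mm/h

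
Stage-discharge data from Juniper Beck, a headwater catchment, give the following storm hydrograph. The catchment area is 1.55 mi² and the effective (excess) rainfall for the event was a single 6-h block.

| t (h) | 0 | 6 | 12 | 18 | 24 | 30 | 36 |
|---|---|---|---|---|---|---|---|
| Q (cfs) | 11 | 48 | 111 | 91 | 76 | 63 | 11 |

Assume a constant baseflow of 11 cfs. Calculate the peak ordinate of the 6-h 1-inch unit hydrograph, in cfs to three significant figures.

Direct runoff: 0.0, 37.0, 100.0, 80.0, 65.0, 52.0, 0.0 cfs; ΣQ_DR = 334.0 cfs, peak = 100.0 cfs.
Runoff depth d = ΣQ_DR·Δt / A = 334.0 × 21600 / (1.55 mi²) = 2.003 in.
The 1-inch UH is the DRH scaled by (1 in)/d, so U_p = 100.0 × 1/2.003 = 49.9 cfs.

U_p ≈ 49.9 cfs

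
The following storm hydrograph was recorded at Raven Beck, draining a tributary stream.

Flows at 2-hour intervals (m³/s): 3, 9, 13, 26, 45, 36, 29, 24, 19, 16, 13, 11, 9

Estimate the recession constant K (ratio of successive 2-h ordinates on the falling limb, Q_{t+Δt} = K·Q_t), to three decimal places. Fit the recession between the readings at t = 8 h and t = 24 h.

Using the recession-limb readings at t = 8 h and t = 24 h: Q falls from 45 to 9 m³/s over 8 intervals.
K = (Q₂/Q₁)^(1/8) = (9/45)^(1/8) = 0.818.

K ≈ 0.818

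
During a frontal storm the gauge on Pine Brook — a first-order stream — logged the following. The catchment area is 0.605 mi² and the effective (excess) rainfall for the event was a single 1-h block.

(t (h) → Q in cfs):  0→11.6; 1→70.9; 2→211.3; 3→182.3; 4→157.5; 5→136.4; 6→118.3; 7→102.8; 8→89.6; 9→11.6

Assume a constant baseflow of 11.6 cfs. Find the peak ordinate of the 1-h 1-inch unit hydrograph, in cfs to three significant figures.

U_p ≈ 79.9 cfs

Direct runoff: 0.0, 59.3, 199.7, 170.7, 145.9, 124.8, 106.7, 91.2, 78.0, 0.0 cfs; ΣQ_DR = 976.3 cfs, peak = 199.7 cfs.
Runoff depth d = ΣQ_DR·Δt / A = 976.3 × 3600 / (0.605 mi²) = 2.501 in.
The 1-inch UH is the DRH scaled by (1 in)/d, so U_p = 199.7 × 1/2.501 = 79.9 cfs.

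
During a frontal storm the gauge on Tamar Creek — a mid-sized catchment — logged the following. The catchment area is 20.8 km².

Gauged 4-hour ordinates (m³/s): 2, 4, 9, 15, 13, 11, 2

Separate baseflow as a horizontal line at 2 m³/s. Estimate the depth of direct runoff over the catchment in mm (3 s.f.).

Direct runoff: 0.0, 2.0, 7.0, 13.0, 11.0, 9.0, 0.0 m³/s; ΣQ_DR = 42.00 m³/s.
V = ΣQ_DR · Δt = 42.00 × 14400 s = 6.048 × 10^5 m³.
Over A = 20.8 km², depth = V / A = 29.1 mm.

d ≈ 29.1 mm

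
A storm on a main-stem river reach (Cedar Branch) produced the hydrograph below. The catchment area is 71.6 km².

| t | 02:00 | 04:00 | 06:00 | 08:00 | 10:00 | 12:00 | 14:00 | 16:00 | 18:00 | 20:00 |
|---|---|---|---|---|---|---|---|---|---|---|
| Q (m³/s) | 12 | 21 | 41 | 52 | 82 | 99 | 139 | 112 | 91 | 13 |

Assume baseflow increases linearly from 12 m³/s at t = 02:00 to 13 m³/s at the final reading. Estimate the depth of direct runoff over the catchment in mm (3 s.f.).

d ≈ 54.0 mm

Direct runoff: 0.00, 8.89, 28.78, 39.67, 69.56, 86.44, 126.33, 99.22, 78.11, 0.00 m³/s; ΣQ_DR = 537.0 m³/s.
V = ΣQ_DR · Δt = 537.0 × 7200 s = 3.866 × 10^6 m³.
Over A = 71.6 km², depth = V / A = 54.0 mm.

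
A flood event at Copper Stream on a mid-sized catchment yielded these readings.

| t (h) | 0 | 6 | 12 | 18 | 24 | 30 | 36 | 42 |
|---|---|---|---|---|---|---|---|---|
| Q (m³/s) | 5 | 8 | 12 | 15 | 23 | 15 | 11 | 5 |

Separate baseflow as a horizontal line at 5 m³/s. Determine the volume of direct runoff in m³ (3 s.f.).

V ≈ 1.17 × 10^6 m³

Direct-runoff ordinates (Q − Q_b): 0.0, 3.0, 7.0, 10.0, 18.0, 10.0, 6.0, 0.0 m³/s.
ΣQ_DR = 54.00 m³/s.
With Δt = 6 h = 21600 s, V = ΣQ_DR · Δt = 54.00 × 21600 = 1.17 × 10^6 m³.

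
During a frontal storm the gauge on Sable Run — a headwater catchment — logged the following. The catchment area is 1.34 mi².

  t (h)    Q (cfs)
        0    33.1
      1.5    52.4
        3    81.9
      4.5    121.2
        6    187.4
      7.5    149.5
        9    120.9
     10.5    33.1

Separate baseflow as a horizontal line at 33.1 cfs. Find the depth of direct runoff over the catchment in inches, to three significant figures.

Direct runoff: 0.0, 19.3, 48.8, 88.1, 154.3, 116.4, 87.8, 0.0 cfs; ΣQ_DR = 514.7 cfs.
V = ΣQ_DR · Δt = 514.7 × 5400 s = 2.779 × 10^6 ft³.
Over A = 1.34 mi², depth = V / A = 0.893 in.

d ≈ 0.893 in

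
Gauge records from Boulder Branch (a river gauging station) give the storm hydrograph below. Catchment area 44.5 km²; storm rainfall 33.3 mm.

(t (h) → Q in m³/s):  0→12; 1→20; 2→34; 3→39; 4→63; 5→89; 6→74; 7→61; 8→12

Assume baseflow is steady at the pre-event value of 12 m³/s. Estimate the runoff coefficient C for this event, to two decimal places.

ΣQ_DR = 296.0 m³/s; V = ΣQ_DR·Δt = 1.066 × 10^6 m³.
Runoff depth d = V / A = 23.95 mm.
C = d / P = 23.95 / 33.3 = 0.72.

C ≈ 0.72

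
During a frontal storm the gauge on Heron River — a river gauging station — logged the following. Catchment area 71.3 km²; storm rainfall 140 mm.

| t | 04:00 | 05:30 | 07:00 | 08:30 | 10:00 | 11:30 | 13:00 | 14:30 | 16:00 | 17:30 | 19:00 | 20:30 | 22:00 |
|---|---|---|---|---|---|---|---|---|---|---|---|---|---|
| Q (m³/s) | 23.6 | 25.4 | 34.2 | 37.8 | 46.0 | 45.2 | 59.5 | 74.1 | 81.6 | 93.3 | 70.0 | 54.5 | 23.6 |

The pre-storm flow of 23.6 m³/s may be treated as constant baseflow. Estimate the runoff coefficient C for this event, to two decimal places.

ΣQ_DR = 362.0 m³/s; V = ΣQ_DR·Δt = 1.955 × 10^6 m³.
Runoff depth d = V / A = 27.42 mm.
C = d / P = 27.42 / 140 = 0.20.

C ≈ 0.20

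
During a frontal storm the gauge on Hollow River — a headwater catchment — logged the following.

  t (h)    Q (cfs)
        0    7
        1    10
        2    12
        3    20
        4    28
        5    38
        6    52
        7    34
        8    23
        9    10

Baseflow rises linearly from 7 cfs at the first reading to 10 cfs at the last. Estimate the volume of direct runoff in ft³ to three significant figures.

V ≈ 5.36 × 10^5 ft³

Direct-runoff ordinates (Q − Q_b): 0.00, 2.67, 4.33, 12.00, 19.67, 29.33, 43.00, 24.67, 13.33, 0.00 cfs.
ΣQ_DR = 149.0 cfs.
With Δt = 1 h = 3600 s, V = ΣQ_DR · Δt = 149.0 × 3600 = 5.36 × 10^5 ft³.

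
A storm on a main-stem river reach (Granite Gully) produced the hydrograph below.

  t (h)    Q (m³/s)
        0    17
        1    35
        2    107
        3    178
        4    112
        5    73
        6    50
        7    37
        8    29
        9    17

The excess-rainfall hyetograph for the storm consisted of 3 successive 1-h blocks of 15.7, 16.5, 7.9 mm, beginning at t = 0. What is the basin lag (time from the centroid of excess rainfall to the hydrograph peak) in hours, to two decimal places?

Centroid of excess rainfall: t_c = Σ P_i·t̄_i / ΣP_i = 1.3055 h (block centres at 0.5, 1.5, 2.5 h).
Hydrograph peak occurs at t = 3 h, so basin lag t_L = 3 − 1.3055 = 1.69 h.

t_L ≈ 1.69 h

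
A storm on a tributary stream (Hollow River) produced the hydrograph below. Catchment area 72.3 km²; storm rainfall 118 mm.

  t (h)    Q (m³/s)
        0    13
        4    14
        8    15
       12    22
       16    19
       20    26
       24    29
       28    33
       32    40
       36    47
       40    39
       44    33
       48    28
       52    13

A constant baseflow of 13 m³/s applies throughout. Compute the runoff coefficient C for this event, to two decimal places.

ΣQ_DR = 189.0 m³/s; V = ΣQ_DR·Δt = 2.722 × 10^6 m³.
Runoff depth d = V / A = 37.64 mm.
C = d / P = 37.64 / 118 = 0.32.

C ≈ 0.32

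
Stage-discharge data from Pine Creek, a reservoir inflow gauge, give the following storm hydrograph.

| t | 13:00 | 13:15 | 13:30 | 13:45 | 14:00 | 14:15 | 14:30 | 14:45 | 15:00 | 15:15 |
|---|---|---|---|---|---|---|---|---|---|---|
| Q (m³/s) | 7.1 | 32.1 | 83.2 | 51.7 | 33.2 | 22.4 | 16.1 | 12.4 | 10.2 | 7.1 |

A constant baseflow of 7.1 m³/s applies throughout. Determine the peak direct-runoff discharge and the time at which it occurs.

Q_p = 76.1 m³/s at t = 13:30

Subtracting baseflow gives direct-runoff ordinates: 0.0, 25.0, 76.1, 44.6, 26.1, 15.3, 9.0, 5.3, 3.1, 0.0 m³/s.
The maximum is 76.1 m³/s, occurring at the reading for t = 13:30.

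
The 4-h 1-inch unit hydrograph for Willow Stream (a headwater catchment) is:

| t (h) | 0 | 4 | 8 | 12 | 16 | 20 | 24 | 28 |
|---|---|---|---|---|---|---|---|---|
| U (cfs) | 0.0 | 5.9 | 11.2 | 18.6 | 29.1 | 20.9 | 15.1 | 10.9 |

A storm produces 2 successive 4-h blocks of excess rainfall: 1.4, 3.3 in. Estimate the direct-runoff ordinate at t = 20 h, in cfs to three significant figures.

By discrete convolution, Q_j = Σ (P_i / 1 in) · U_{j−i}.
At t = 20 h (j=5): Q = (1.4/1)·20.9 + (3.3/1)·29.1 = 125 cfs.

Q ≈ 125 cfs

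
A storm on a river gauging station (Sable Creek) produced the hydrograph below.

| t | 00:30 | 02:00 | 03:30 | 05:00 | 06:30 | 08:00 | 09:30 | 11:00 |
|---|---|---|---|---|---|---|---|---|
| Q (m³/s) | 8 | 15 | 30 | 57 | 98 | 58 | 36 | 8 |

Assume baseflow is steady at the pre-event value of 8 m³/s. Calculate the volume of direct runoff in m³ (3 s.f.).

V ≈ 1.33 × 10^6 m³

Direct-runoff ordinates (Q − Q_b): 0.0, 7.0, 22.0, 49.0, 90.0, 50.0, 28.0, 0.0 m³/s.
ΣQ_DR = 246.0 m³/s.
With Δt = 1.5 h = 5400 s, V = ΣQ_DR · Δt = 246.0 × 5400 = 1.33 × 10^6 m³.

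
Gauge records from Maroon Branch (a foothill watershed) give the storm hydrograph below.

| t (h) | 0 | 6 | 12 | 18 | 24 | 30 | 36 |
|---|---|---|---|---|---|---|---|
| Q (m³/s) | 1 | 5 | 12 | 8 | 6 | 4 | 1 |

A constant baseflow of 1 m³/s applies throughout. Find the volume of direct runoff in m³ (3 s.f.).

Direct-runoff ordinates (Q − Q_b): 0.0, 4.0, 11.0, 7.0, 5.0, 3.0, 0.0 m³/s.
ΣQ_DR = 30.00 m³/s.
With Δt = 6 h = 21600 s, V = ΣQ_DR · Δt = 30.00 × 21600 = 6.48 × 10^5 m³.

V ≈ 6.48 × 10^5 m³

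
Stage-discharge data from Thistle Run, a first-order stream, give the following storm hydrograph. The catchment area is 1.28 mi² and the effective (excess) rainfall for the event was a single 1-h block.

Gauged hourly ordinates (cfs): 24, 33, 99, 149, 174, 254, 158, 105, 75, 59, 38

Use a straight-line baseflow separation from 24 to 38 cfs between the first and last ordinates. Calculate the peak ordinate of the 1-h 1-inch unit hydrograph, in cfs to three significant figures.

U_p ≈ 223 cfs

Direct runoff: 0.00, 7.60, 72.20, 120.80, 144.40, 223.00, 125.60, 71.20, 39.80, 22.40, 0.00 cfs; ΣQ_DR = 827.0 cfs, peak = 223.00 cfs.
Runoff depth d = ΣQ_DR·Δt / A = 827.0 × 3600 / (1.28 mi²) = 1.001 in.
The 1-inch UH is the DRH scaled by (1 in)/d, so U_p = 223.00 × 1/1.001 = 223 cfs.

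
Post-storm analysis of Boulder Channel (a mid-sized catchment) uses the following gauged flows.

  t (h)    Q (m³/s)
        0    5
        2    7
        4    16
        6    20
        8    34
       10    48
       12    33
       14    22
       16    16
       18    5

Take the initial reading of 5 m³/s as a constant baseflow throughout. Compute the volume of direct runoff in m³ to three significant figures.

V ≈ 1.12 × 10^6 m³

Direct-runoff ordinates (Q − Q_b): 0.0, 2.0, 11.0, 15.0, 29.0, 43.0, 28.0, 17.0, 11.0, 0.0 m³/s.
ΣQ_DR = 156.0 m³/s.
With Δt = 2 h = 7200 s, V = ΣQ_DR · Δt = 156.0 × 7200 = 1.12 × 10^6 m³.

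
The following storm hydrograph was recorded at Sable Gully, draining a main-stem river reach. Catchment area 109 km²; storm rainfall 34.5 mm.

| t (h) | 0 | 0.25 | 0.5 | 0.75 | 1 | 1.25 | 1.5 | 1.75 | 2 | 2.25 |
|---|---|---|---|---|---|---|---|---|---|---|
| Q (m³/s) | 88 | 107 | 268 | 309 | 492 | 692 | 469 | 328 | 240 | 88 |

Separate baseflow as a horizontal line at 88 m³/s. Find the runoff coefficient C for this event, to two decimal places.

C ≈ 0.53

ΣQ_DR = 2201 m³/s; V = ΣQ_DR·Δt = 1.981 × 10^6 m³.
Runoff depth d = V / A = 18.17 mm.
C = d / P = 18.17 / 34.5 = 0.53.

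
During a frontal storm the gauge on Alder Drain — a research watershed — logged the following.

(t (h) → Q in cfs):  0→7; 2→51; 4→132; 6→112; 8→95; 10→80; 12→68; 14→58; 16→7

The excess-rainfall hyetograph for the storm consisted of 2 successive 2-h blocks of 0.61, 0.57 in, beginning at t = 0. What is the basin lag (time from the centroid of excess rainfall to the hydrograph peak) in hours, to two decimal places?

Centroid of excess rainfall: t_c = Σ P_i·t̄_i / ΣP_i = 1.9661 h (block centres at 1, 3 h).
Hydrograph peak occurs at t = 4 h, so basin lag t_L = 4 − 1.9661 = 2.03 h.

t_L ≈ 2.03 h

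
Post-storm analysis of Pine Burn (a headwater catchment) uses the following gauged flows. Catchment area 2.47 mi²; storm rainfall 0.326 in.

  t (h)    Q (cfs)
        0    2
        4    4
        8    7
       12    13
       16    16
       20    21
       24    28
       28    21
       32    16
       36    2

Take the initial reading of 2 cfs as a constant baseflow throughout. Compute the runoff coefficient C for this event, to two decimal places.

C ≈ 0.85

ΣQ_DR = 110.0 cfs; V = ΣQ_DR·Δt = 1.584 × 10^6 ft³.
Runoff depth d = V / A = 0.2760 in.
C = d / P = 0.2760 / 0.326 = 0.85.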